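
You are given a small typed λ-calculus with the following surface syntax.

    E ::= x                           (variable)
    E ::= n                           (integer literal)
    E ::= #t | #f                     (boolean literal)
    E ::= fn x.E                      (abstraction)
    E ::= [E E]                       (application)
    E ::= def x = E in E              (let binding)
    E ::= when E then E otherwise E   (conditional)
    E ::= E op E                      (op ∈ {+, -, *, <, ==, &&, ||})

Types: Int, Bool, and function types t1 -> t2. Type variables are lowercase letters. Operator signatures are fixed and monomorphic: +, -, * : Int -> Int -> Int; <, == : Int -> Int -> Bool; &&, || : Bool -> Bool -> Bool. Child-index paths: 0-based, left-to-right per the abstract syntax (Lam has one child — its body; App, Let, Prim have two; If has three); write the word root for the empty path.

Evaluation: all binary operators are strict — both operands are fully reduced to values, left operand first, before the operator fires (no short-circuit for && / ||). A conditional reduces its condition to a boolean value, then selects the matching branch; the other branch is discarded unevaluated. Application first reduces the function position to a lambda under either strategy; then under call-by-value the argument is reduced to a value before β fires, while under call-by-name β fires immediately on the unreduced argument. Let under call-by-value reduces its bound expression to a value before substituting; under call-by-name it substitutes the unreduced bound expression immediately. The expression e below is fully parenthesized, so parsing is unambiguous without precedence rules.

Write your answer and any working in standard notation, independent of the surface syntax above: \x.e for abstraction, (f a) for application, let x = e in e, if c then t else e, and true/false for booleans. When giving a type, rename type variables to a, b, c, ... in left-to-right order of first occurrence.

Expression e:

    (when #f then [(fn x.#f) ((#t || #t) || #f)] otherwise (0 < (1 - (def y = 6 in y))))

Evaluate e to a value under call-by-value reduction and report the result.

Trace:
step 0: (if false then ((\x.false) ((true || true) || false)) else (0 < (1 - (let y = 6 in y))))
step 1: [if@root] (0 < (1 - (let y = 6 in y)))
step 2: [let@1.1] (0 < (1 - 6))
step 3: [delta@1] (0 < -5)
step 4: [delta@root] false

Answer: false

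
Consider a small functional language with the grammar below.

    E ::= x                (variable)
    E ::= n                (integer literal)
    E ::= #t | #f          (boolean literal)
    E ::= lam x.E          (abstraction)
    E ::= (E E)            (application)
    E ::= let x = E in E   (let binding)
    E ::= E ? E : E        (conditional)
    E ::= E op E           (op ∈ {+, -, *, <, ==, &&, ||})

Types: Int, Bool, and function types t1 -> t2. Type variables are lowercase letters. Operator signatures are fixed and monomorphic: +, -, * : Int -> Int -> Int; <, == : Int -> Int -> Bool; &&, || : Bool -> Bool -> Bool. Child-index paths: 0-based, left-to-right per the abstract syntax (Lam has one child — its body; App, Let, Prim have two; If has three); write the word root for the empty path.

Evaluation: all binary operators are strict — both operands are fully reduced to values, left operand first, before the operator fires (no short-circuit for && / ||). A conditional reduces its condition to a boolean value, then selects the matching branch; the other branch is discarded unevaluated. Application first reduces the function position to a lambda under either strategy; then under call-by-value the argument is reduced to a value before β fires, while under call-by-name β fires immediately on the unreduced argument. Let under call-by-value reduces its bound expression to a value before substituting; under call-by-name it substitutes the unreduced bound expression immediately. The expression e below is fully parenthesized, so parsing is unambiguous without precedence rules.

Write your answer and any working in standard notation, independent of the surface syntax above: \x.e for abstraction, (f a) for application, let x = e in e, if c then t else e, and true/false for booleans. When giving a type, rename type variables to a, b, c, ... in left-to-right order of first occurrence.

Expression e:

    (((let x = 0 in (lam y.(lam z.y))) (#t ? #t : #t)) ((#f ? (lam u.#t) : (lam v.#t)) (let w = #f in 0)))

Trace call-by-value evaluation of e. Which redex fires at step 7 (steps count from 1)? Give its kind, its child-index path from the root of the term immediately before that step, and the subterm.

Answer: beta at root : ((\z.true) true)

Working:
step 0: (((let x = 0 in (\y.(\z.y))) (if true then true else true)) ((if false then (\u.true) else (\v.true)) (let w = false in 0)))
step 1: [let@0.0] (((\y.(\z.y)) (if true then true else true)) ((if false then (\u.true) else (\v.true)) (let w = false in 0)))
step 2: [if@0.1] (((\y.(\z.y)) true) ((if false then (\u.true) else (\v.true)) (let w = false in 0)))
step 3: [beta@0] ((\z.true) ((if false then (\u.true) else (\v.true)) (let w = false in 0)))
step 4: [if@1.0] ((\z.true) ((\v.true) (let w = false in 0)))
step 5: [let@1.1] ((\z.true) ((\v.true) 0))
step 6: [beta@1] ((\z.true) true)
step 7: [beta@root] true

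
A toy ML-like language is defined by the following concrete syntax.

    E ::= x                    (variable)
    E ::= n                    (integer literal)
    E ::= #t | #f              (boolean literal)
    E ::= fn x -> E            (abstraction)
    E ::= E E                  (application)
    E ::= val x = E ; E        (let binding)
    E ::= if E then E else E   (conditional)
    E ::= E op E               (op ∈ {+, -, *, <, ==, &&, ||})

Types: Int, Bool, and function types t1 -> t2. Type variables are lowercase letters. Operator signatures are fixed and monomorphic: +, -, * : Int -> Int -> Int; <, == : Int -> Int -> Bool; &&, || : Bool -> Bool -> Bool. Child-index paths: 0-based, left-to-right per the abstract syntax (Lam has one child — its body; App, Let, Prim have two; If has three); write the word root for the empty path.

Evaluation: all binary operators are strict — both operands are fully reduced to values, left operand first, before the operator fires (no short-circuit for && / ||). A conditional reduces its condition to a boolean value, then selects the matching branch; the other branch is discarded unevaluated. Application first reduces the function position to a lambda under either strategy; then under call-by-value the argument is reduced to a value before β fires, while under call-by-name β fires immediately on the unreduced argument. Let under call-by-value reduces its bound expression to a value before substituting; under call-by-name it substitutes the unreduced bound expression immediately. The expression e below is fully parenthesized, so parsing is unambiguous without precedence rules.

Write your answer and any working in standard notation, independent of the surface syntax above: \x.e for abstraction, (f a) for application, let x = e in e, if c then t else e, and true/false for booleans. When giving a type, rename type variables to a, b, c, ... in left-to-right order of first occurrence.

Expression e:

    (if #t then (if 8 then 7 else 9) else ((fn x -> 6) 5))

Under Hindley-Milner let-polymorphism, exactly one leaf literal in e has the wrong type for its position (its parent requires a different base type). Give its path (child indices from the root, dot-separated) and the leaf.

Derivation:
  unify Bool ~ Bool
  unify Int ~ Bool
  FAIL: mismatch Int ~ Bool

Answer: 1.0 : 8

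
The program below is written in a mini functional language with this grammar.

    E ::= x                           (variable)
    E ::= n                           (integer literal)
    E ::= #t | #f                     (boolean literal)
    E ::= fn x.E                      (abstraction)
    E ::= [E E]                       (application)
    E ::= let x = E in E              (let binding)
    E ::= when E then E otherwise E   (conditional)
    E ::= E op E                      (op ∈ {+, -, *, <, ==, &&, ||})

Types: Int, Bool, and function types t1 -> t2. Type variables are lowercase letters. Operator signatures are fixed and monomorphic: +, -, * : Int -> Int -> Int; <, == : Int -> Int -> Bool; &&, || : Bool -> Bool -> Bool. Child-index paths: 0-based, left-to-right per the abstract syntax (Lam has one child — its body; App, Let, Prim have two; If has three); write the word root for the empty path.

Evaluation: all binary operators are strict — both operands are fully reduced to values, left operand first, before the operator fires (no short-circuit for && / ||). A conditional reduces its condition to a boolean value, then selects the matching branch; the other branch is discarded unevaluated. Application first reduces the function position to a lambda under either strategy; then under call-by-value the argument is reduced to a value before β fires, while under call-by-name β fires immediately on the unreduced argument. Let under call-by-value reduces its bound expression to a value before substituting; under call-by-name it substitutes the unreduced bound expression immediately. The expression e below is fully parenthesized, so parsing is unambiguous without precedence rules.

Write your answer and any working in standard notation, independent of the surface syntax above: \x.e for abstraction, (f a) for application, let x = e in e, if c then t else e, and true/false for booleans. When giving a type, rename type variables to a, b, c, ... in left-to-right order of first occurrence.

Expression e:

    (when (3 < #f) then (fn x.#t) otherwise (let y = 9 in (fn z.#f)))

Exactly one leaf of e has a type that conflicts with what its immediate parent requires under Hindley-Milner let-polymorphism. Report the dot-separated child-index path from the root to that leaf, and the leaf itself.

Answer: 0.1 : false

Working:
  unify Int ~ Int
  unify Bool ~ Int
  FAIL: mismatch Bool ~ Int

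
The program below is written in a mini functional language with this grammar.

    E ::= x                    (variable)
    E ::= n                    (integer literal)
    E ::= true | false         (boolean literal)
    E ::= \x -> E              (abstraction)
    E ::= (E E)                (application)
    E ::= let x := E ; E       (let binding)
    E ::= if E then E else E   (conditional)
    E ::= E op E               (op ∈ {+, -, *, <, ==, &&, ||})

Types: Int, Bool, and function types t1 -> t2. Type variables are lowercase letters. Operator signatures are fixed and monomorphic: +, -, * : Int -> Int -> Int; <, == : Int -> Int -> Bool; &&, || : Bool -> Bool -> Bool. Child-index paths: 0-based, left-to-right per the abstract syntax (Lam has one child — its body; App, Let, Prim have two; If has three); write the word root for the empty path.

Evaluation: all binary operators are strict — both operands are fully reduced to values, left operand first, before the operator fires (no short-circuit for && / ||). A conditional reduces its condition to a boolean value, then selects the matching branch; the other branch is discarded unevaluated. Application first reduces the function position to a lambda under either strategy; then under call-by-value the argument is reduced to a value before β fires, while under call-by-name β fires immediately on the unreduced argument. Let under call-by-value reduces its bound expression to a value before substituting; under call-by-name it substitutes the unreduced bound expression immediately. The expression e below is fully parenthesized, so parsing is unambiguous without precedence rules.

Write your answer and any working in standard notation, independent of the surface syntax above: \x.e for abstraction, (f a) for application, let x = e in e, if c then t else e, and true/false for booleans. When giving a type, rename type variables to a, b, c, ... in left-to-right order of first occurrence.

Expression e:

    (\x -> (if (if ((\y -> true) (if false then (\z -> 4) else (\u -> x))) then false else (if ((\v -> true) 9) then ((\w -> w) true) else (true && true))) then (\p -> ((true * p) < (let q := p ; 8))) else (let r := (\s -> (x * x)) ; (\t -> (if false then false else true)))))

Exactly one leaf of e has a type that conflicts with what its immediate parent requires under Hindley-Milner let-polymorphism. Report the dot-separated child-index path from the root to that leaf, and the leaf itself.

Answer: 0.1.0.0.0 : true

Working:
\y._ : b -> Bool
  unify Bool ~ Bool
\z._ : c -> Int
x : a
\u._ : d -> a
  unify c -> Int ~ d -> a
  unify c ~ d
  unify Int ~ a
  unify b -> Bool ~ (d -> Int) -> e
  unify b ~ d -> Int
  unify Bool ~ e
_ _ : Bool
  unify Bool ~ Bool
\v._ : f -> Bool
  unify f -> Bool ~ Int -> g
  unify f ~ Int
  unify Bool ~ g
_ _ : Bool
  unify Bool ~ Bool
w : h
\w._ : h -> h
  unify h -> h ~ Bool -> i
  unify h ~ Bool
  unify Bool ~ i
_ _ : Bool
  unify Bool ~ Bool
  unify Bool ~ Bool
  unify Bool ~ Bool
  unify Bool ~ Bool
  unify Bool ~ Bool
  unify Bool ~ Int
  FAIL: mismatch Bool ~ Int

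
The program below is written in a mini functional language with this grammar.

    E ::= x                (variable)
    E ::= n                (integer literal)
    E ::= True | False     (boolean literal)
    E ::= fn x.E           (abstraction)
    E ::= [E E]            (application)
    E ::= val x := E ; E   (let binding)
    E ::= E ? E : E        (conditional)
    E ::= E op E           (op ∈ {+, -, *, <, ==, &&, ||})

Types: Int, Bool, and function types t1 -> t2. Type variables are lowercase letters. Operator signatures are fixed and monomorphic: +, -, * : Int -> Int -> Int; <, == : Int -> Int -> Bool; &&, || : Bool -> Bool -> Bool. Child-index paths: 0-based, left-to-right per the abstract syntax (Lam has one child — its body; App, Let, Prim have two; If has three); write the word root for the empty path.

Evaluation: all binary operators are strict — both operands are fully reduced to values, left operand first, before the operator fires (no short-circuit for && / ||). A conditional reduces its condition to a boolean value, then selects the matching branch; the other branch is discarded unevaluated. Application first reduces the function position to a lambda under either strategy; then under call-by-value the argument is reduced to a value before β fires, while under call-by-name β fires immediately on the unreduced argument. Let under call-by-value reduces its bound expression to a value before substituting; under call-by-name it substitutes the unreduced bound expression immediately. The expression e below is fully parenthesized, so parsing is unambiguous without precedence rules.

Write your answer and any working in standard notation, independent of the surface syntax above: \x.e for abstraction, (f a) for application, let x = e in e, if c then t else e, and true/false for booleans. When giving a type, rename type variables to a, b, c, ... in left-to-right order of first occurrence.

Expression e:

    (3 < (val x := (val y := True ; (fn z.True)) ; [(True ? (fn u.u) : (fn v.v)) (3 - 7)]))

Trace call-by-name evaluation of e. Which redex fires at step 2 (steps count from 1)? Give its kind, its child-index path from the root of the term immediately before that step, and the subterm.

Working:
step 0: (3 < (let x = (let y = true in (\z.true)) in ((if true then (\u.u) else (\v.v)) (3 - 7))))
step 1: [let@1] (3 < ((if true then (\u.u) else (\v.v)) (3 - 7)))
step 2: [if@1.0] (3 < ((\u.u) (3 - 7)))

Answer: if at 1.0 : (if true then (\u.u) else (\v.v))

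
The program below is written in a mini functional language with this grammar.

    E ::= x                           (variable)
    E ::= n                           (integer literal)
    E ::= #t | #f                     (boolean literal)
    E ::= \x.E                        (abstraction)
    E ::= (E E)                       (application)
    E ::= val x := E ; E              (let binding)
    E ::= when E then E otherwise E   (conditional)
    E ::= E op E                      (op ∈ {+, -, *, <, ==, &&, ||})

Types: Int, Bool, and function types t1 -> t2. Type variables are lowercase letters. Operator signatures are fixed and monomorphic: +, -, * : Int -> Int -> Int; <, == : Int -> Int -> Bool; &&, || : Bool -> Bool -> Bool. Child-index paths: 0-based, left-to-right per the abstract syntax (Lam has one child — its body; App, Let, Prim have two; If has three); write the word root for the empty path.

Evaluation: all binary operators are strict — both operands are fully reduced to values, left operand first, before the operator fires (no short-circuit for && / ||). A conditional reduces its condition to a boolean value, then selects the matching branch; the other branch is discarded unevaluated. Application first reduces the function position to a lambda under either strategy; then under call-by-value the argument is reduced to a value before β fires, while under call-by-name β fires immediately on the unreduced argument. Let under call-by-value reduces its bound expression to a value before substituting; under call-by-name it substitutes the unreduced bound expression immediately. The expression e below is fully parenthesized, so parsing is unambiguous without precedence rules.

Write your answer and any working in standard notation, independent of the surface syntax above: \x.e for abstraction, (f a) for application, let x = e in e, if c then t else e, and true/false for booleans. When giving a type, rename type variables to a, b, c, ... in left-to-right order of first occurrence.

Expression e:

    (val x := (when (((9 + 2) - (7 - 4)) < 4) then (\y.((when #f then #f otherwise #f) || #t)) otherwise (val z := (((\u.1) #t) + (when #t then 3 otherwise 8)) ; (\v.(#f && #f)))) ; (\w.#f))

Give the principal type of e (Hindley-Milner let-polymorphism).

Answer: a -> Bool

Working:
  unify Int ~ Int
  unify Int ~ Int
  unify Int ~ Int
  unify Int ~ Int
  unify Int ~ Int
  unify Int ~ Int
  unify Int ~ Int
  unify Int ~ Int
  unify Bool ~ Bool
  unify Bool ~ Bool
  unify Bool ~ Bool
  unify Bool ~ Bool
  unify Bool ~ Bool
\y._ : a -> Bool
\u._ : b -> Int
  unify b -> Int ~ Bool -> c
  unify b ~ Bool
  unify Int ~ c
_ _ : Int
  unify Int ~ Int
  unify Bool ~ Bool
  unify Int ~ Int
  unify Int ~ Int
let z : Int
  unify Bool ~ Bool
  unify Bool ~ Bool
\v._ : d -> Bool
  unify a -> Bool ~ d -> Bool
  unify a ~ d
  unify Bool ~ Bool
let x : forall. d -> Bool
\w._ : e -> Bool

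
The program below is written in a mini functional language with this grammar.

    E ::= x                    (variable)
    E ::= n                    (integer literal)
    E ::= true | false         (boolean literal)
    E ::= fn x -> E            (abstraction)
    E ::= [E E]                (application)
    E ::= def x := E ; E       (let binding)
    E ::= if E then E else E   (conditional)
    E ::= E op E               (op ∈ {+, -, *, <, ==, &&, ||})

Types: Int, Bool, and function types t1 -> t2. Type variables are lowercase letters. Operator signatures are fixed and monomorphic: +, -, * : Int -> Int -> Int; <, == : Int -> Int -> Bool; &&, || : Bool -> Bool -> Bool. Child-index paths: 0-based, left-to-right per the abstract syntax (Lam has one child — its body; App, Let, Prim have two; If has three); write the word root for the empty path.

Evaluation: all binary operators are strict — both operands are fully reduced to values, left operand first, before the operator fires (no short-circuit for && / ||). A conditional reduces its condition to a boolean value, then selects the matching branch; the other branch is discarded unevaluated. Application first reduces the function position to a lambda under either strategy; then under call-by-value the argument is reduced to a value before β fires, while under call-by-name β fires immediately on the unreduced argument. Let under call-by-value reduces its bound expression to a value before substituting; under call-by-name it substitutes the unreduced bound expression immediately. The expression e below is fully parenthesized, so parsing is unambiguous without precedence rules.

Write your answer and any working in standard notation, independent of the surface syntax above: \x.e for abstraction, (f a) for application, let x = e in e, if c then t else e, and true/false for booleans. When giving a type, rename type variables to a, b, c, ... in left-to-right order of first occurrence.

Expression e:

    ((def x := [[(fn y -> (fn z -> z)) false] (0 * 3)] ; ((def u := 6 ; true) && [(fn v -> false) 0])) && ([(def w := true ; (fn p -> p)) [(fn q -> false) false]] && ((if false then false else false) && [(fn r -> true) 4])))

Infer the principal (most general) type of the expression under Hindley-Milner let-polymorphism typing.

Trace:
z : b
\z._ : b -> b
\y._ : a -> b -> b
  unify a -> b -> b ~ Bool -> c
  unify a ~ Bool
  unify b -> b ~ c
_ _ : b -> b
  unify Int ~ Int
  unify Int ~ Int
  unify b -> b ~ Int -> d
  unify b ~ Int
  unify Int ~ d
_ _ : Int
let x : Int
let u : Int
  unify Bool ~ Bool
\v._ : e -> Bool
  unify e -> Bool ~ Int -> f
  unify e ~ Int
  unify Bool ~ f
_ _ : Bool
  unify Bool ~ Bool
  unify Bool ~ Bool
let w : Bool
p : g
\p._ : g -> g
\q._ : h -> Bool
  unify h -> Bool ~ Bool -> i
  unify h ~ Bool
  unify Bool ~ i
_ _ : Bool
  unify g -> g ~ Bool -> j
  unify g ~ Bool
  unify Bool ~ j
_ _ : Bool
  unify Bool ~ Bool
  unify Bool ~ Bool
  unify Bool ~ Bool
  unify Bool ~ Bool
\r._ : k -> Bool
  unify k -> Bool ~ Int -> l
  unify k ~ Int
  unify Bool ~ l
_ _ : Bool
  unify Bool ~ Bool
  unify Bool ~ Bool
  unify Bool ~ Bool

Answer: Bool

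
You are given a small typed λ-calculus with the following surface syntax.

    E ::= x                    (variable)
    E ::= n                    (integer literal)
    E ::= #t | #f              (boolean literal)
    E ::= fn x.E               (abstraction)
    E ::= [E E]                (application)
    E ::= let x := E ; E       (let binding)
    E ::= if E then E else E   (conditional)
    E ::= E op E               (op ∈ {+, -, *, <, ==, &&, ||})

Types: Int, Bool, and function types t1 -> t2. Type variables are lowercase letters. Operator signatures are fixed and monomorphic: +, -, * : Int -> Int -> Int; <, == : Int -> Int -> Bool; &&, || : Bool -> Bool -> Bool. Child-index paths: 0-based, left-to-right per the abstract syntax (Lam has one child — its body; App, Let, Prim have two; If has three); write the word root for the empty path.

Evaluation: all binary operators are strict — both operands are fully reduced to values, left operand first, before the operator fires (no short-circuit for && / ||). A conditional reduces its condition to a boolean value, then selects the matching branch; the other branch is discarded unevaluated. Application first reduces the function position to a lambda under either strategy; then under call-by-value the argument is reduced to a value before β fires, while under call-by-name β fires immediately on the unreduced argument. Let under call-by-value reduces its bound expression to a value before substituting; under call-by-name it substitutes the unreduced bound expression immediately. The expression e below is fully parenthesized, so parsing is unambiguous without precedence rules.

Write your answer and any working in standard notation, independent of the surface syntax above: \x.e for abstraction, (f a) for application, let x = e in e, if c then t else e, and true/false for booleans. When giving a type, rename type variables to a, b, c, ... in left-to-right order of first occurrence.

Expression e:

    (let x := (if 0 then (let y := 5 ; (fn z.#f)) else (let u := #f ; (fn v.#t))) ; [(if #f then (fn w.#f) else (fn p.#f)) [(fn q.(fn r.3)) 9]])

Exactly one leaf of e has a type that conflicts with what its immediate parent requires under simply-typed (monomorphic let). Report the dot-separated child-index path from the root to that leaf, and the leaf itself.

Working:
  unify Int ~ Bool
  FAIL: mismatch Int ~ Bool

Answer: 0.0 : 0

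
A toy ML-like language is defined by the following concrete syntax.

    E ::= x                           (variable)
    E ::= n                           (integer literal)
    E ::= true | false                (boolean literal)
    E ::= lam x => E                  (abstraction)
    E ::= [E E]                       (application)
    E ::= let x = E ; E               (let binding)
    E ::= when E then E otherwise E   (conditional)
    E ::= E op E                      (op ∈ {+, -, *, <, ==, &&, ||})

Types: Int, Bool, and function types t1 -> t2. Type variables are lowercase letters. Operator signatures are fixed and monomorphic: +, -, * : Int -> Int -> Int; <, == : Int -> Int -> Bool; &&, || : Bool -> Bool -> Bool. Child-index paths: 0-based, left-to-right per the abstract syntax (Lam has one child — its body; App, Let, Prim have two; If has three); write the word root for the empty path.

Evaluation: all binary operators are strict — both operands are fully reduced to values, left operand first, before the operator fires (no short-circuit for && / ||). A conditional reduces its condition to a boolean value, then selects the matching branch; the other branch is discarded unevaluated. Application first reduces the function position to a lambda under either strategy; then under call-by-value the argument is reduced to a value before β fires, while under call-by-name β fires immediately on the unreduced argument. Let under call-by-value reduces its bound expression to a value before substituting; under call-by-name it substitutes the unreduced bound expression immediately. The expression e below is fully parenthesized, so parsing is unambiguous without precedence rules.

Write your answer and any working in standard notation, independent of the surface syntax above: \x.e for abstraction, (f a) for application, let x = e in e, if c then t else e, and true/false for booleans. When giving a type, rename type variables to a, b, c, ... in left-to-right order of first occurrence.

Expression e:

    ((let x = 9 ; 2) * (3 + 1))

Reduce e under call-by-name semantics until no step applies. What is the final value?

Answer: 8

Working:
step 0: ((let x = 9 in 2) * (3 + 1))
step 1: [let@0] (2 * (3 + 1))
step 2: [delta@1] (2 * 4)
step 3: [delta@root] 8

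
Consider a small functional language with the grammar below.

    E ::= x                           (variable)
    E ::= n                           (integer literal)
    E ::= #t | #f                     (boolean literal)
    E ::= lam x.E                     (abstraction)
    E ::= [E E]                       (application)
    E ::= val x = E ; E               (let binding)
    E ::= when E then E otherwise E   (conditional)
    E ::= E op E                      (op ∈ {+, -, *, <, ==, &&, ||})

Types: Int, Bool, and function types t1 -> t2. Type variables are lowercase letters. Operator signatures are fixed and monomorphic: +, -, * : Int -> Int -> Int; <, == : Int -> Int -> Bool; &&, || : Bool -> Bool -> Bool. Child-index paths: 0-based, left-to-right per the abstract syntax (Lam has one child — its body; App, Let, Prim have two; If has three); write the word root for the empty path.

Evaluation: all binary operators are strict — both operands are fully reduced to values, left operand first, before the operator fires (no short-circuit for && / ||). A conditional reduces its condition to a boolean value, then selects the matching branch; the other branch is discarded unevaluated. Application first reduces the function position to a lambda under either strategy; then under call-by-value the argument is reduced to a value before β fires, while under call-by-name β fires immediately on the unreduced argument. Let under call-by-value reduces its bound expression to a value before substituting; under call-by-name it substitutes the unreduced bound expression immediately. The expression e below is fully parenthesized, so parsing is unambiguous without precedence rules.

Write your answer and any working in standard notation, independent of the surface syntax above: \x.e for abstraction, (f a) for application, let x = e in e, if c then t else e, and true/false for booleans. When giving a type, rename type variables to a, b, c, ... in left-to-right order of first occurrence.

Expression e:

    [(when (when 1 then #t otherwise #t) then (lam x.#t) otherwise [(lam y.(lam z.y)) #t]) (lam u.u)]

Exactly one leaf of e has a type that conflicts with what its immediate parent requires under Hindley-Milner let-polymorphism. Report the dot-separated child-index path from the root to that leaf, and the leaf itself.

Answer: 0.0.0 : 1

Derivation:
  unify Int ~ Bool
  FAIL: mismatch Int ~ Bool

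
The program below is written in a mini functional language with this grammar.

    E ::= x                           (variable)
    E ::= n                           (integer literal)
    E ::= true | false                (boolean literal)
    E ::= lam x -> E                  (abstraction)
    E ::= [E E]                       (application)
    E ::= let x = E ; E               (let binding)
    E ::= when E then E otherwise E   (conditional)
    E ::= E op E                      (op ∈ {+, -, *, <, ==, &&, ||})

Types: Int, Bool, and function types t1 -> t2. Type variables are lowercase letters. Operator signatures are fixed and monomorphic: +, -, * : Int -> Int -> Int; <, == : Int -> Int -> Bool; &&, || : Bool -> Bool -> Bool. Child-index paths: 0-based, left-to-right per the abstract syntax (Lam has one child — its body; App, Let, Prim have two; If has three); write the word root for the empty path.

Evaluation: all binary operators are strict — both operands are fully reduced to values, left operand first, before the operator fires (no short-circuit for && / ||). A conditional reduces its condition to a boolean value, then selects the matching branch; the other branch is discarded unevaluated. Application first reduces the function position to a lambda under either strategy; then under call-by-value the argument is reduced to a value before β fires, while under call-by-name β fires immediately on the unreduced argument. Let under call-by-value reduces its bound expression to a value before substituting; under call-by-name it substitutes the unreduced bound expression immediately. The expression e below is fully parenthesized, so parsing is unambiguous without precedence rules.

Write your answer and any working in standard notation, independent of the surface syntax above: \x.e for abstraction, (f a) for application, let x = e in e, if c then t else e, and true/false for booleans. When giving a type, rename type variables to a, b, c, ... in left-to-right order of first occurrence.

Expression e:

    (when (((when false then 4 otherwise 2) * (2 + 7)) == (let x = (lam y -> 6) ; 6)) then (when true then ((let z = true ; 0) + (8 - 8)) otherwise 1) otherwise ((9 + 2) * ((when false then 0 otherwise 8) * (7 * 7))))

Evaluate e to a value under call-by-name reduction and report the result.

Answer: 4312

Derivation:
step 0: (if (((if false then 4 else 2) * (2 + 7)) == (let x = (\y.6) in 6)) then (if true then ((let z = true in 0) + (8 - 8)) else 1) else ((9 + 2) * ((if false then 0 else 8) * (7 * 7))))
step 1: [if@0.0.0] (if ((2 * (2 + 7)) == (let x = (\y.6) in 6)) then (if true then ((let z = true in 0) + (8 - 8)) else 1) else ((9 + 2) * ((if false then 0 else 8) * (7 * 7))))
step 2: [delta@0.0.1] (if ((2 * 9) == (let x = (\y.6) in 6)) then (if true then ((let z = true in 0) + (8 - 8)) else 1) else ((9 + 2) * ((if false then 0 else 8) * (7 * 7))))
step 3: [delta@0.0] (if (18 == (let x = (\y.6) in 6)) then (if true then ((let z = true in 0) + (8 - 8)) else 1) else ((9 + 2) * ((if false then 0 else 8) * (7 * 7))))
step 4: [let@0.1] (if (18 == 6) then (if true then ((let z = true in 0) + (8 - 8)) else 1) else ((9 + 2) * ((if false then 0 else 8) * (7 * 7))))
step 5: [delta@0] (if false then (if true then ((let z = true in 0) + (8 - 8)) else 1) else ((9 + 2) * ((if false then 0 else 8) * (7 * 7))))
step 6: [if@root] ((9 + 2) * ((if false then 0 else 8) * (7 * 7)))
step 7: [delta@0] (11 * ((if false then 0 else 8) * (7 * 7)))
step 8: [if@1.0] (11 * (8 * (7 * 7)))
step 9: [delta@1.1] (11 * (8 * 49))
step 10: [delta@1] (11 * 392)
step 11: [delta@root] 4312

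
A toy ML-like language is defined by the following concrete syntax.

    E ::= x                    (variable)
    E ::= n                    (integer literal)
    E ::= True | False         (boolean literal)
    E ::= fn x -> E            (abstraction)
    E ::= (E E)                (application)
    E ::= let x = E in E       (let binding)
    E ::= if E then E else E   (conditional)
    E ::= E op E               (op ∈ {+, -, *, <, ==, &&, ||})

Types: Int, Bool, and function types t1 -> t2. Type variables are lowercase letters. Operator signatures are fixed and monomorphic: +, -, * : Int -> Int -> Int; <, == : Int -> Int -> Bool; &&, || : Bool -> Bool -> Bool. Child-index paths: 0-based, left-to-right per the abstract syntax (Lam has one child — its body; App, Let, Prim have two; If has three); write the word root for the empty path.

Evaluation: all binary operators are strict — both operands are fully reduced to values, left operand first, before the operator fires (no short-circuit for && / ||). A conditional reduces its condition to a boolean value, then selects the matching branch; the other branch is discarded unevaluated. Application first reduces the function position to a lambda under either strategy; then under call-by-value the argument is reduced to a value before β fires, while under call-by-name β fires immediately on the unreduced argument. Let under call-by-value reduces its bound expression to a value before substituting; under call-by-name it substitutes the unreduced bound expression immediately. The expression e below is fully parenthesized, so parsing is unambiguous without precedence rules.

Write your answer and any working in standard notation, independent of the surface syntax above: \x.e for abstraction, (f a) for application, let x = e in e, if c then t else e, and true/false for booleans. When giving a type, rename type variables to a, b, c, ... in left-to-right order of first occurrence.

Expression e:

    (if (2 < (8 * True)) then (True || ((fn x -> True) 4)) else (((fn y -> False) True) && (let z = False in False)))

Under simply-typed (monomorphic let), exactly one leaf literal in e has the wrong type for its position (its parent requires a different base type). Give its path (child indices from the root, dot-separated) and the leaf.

Trace:
  unify Int ~ Int
  unify Int ~ Int
  unify Bool ~ Int
  FAIL: mismatch Bool ~ Int

Answer: 0.1.1 : true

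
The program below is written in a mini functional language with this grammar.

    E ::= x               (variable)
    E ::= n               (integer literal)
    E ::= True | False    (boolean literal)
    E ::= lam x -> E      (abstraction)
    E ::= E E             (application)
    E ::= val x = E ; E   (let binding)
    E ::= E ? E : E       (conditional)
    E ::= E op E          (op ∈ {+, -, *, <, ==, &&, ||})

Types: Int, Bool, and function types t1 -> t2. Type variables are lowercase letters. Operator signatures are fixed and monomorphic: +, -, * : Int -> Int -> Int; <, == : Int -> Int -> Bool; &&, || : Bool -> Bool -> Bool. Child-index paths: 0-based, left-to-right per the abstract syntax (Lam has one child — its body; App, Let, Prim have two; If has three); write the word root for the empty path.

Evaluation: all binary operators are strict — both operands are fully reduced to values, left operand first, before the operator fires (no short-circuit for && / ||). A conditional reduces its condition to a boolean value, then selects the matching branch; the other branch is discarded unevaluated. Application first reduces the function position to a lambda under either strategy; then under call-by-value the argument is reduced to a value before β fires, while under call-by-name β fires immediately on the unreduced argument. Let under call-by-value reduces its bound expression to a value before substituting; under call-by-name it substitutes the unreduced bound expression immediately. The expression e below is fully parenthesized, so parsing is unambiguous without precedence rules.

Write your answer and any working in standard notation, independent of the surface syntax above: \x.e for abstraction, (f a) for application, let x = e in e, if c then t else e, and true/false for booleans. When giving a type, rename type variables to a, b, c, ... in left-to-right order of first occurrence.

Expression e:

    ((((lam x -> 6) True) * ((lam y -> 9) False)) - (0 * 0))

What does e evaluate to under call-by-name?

Answer: 54

Working:
step 0: ((((\x.6) true) * ((\y.9) false)) - (0 * 0))
step 1: [beta@0.0] ((6 * ((\y.9) false)) - (0 * 0))
step 2: [beta@0.1] ((6 * 9) - (0 * 0))
step 3: [delta@0] (54 - (0 * 0))
step 4: [delta@1] (54 - 0)
step 5: [delta@root] 54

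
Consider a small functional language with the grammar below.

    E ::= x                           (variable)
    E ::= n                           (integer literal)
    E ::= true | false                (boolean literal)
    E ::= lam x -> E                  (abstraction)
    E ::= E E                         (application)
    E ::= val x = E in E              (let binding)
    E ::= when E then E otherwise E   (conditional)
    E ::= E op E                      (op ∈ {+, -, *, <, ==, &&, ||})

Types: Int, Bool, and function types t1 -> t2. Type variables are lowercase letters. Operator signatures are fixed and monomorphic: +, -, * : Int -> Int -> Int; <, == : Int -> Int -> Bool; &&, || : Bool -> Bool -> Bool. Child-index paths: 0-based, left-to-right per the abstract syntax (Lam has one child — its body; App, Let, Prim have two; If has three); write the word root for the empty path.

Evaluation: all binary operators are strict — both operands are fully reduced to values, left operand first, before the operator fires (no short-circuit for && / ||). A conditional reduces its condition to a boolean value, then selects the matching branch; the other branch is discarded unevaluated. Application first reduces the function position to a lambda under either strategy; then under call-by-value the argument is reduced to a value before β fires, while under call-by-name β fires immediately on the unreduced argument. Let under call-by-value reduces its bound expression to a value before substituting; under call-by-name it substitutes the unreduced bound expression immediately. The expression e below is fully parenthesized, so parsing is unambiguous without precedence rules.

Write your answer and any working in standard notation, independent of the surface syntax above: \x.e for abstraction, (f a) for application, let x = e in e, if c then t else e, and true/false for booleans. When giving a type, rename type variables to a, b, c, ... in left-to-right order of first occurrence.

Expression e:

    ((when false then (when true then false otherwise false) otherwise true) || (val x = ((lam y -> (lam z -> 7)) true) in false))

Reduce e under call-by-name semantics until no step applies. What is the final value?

Working:
step 0: ((if false then (if true then false else false) else true) || (let x = ((\y.(\z.7)) true) in false))
step 1: [if@0] (true || (let x = ((\y.(\z.7)) true) in false))
step 2: [let@1] (true || false)
step 3: [delta@root] true

Answer: true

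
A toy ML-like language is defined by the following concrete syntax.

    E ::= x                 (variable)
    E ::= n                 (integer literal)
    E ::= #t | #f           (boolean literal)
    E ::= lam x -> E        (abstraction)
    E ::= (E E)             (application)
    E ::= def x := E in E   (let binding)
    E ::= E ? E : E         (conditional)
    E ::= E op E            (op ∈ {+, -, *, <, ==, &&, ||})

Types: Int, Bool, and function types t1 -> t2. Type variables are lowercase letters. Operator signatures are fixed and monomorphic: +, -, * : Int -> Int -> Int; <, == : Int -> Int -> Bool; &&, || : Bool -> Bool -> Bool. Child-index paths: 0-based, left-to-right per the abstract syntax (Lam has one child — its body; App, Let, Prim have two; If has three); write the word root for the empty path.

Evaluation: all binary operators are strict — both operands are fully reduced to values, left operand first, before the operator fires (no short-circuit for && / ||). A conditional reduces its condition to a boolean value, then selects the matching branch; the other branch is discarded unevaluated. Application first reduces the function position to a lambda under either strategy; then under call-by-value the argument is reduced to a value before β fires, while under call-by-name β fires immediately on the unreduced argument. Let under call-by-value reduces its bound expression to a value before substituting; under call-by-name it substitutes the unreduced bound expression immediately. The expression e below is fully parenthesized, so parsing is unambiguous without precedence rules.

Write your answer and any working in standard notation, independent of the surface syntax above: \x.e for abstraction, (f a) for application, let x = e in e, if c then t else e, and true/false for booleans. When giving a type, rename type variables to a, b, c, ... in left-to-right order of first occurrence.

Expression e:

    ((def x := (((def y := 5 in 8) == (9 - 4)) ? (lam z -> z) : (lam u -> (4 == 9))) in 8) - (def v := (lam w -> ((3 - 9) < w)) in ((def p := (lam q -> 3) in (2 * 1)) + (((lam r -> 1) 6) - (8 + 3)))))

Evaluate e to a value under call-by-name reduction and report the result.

Answer: 16

Derivation:
step 0: ((let x = (if ((let y = 5 in 8) == (9 - 4)) then (\z.z) else (\u.(4 == 9))) in 8) - (let v = (\w.((3 - 9) < w)) in ((let p = (\q.3) in (2 * 1)) + (((\r.1) 6) - (8 + 3)))))
step 1: [let@0] (8 - (let v = (\w.((3 - 9) < w)) in ((let p = (\q.3) in (2 * 1)) + (((\r.1) 6) - (8 + 3)))))
step 2: [let@1] (8 - ((let p = (\q.3) in (2 * 1)) + (((\r.1) 6) - (8 + 3))))
step 3: [let@1.0] (8 - ((2 * 1) + (((\r.1) 6) - (8 + 3))))
step 4: [delta@1.0] (8 - (2 + (((\r.1) 6) - (8 + 3))))
step 5: [beta@1.1.0] (8 - (2 + (1 - (8 + 3))))
step 6: [delta@1.1.1] (8 - (2 + (1 - 11)))
step 7: [delta@1.1] (8 - (2 + -10))
step 8: [delta@1] (8 - -8)
step 9: [delta@root] 16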